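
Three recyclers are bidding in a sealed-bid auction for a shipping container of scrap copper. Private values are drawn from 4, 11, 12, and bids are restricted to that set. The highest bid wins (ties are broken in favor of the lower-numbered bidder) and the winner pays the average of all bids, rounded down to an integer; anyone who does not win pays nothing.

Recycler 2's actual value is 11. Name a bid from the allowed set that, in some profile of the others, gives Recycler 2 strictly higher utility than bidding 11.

12

Suppose Recycler 1 bids 4 and Recycler 3 bids 12.
Bid 11: loses, pays 0, utility 0.
Bid 12: wins, pays 9, utility 11 - 9 = 2.
So bidding 12 beats truth here (2 > 0).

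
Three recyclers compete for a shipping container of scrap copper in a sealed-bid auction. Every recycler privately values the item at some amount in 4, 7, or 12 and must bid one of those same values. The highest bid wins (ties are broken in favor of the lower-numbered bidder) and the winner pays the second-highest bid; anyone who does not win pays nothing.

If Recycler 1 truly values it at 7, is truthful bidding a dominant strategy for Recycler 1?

Check each profile of the others' bids and compare truth against every alternative bid.
Others bid (4, 4): truth gives 3, best alternative gives 3.
Others bid (4, 7): truth gives 0, best alternative gives 0.
Others bid (4, 12): truth gives 0, best alternative gives 0.
Others bid (7, 4): truth gives 0, best alternative gives 0.
Others bid (7, 7): truth gives 0, best alternative gives 0.
Others bid (7, 12): truth gives 0, best alternative gives 0.
(Remaining 3 profiles checked similarly; truth is weakly best in each.)
In every case the truthful bid is at least as good as any alternative, so it is a dominant strategy.

Yes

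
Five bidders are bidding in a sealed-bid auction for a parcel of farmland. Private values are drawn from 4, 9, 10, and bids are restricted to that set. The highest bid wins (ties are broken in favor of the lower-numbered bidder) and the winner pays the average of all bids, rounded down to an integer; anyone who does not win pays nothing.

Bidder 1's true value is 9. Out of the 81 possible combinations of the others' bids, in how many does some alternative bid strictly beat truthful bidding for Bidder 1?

Others bid (4, 4, 4, 4): truth gives 4; bid 4 gives 5 > 4. Violating.
Others bid (4, 4, 4, 10): truth gives 0; bid 10 gives 3 > 0. Violating.
Others bid (4, 4, 9, 10): truth gives 0; bid 10 gives 2 > 0. Violating.
Others bid (4, 4, 10, 4): truth gives 0; bid 10 gives 3 > 0. Violating.
Others bid (4, 4, 4, 9): truth gives 3; no alternative beats it.
Others bid (4, 4, 9, 4): truth gives 3; no alternative beats it.
(Checking all 81 profiles: 51 have a profitable deviation, 30 do not.)

51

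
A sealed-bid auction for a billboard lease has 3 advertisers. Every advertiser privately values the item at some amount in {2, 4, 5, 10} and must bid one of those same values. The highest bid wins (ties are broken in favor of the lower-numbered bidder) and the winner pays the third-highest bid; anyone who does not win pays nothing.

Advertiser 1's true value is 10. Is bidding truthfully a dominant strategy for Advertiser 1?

Check each profile of the others' bids and compare truth against every alternative bid.
Others bid (2, 10): truth gives 8, best alternative gives 0.
Others bid (10, 2): truth gives 8, best alternative gives 0.
Others bid (4, 10): truth gives 6, best alternative gives 0.
Others bid (10, 4): truth gives 6, best alternative gives 0.
Others bid (5, 10): truth gives 5, best alternative gives 0.
Others bid (10, 5): truth gives 5, best alternative gives 0.
(Remaining 10 profiles checked similarly; truth is weakly best in each.)
In every case the truthful bid is at least as good as any alternative, so it is a dominant strategy.

Yes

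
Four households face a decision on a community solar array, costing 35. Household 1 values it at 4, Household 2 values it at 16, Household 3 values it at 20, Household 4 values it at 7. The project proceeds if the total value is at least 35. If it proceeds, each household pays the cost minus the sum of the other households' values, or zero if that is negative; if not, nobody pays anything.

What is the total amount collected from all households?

12

Total value 47 ≥ cost 35, so it is built.
Household 1: others sum to 43; max(0, 35 - 43) = 0.
Household 2: others sum to 31; max(0, 35 - 31) = 4.
Household 3: others sum to 27; max(0, 35 - 27) = 8.
Household 4: others sum to 40; max(0, 35 - 40) = 0.
Total collected = 0 + 4 + 8 + 0 = 12.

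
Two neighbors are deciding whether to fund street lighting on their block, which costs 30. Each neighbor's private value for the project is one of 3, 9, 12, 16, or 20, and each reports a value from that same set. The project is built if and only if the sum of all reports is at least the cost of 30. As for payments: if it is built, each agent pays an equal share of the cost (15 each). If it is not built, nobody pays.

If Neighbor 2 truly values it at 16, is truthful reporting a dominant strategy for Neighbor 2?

Consider the case where Neighbor 1 reports 12.
Truthful report 16: project not built, utility 0.
Report 20 instead: project built, pays 15, utility 16 - 15 = 1.
Since 1 > 0, reporting 20 is strictly better here, so truthful reporting is not dominant.

No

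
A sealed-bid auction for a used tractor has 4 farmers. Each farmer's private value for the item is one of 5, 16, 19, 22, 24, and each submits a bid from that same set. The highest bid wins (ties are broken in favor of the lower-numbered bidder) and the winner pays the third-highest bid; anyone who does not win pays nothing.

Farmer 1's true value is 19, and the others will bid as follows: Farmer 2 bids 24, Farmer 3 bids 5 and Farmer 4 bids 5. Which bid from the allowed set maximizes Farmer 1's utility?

24

Bid 5: loses, pays 0, utility 0.
Bid 16: loses, pays 0, utility 0.
Bid 19: loses, pays 0, utility 0.
Bid 22: loses, pays 0, utility 0.
Bid 24: wins, pays 5, utility 19 - 5 = 14.
The best choice is 24 with utility 14.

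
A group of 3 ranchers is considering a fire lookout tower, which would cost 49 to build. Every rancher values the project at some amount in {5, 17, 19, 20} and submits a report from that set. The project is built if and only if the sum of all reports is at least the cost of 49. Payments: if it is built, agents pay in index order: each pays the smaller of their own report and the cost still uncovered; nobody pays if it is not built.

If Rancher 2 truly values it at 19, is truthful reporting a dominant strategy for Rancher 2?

No

Consider the case where Rancher 1 reports 17 and Rancher 3 reports 17.
Truthful report 19: project built, pays 19, utility 19 - 19 = 0.
Report 17 instead: project built, pays 17, utility 19 - 17 = 2.
Since 2 > 0, reporting 17 is strictly better here, so truthful reporting is not dominant.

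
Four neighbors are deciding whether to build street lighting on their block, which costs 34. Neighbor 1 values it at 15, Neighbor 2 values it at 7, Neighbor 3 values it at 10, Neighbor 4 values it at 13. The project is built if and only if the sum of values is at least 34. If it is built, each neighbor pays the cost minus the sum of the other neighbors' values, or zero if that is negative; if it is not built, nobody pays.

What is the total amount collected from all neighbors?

6

Total value 45 ≥ cost 34, so it is built.
Neighbor 1: others sum to 30; max(0, 34 - 30) = 4.
Neighbor 2: others sum to 38; max(0, 34 - 38) = 0.
Neighbor 3: others sum to 35; max(0, 34 - 35) = 0.
Neighbor 4: others sum to 32; max(0, 34 - 32) = 2.
Total collected = 4 + 0 + 0 + 2 = 6.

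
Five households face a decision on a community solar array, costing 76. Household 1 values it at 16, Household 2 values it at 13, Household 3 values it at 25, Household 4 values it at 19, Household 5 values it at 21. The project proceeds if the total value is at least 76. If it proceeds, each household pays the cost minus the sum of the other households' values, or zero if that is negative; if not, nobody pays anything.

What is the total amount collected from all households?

Total value 94 ≥ cost 76, so it is built.
Household 1: others sum to 78; max(0, 76 - 78) = 0.
Household 2: others sum to 81; max(0, 76 - 81) = 0.
Household 3: others sum to 69; max(0, 76 - 69) = 7.
Household 4: others sum to 75; max(0, 76 - 75) = 1.
Household 5: others sum to 73; max(0, 76 - 73) = 3.
Total collected = 0 + 0 + 7 + 1 + 3 = 11.

11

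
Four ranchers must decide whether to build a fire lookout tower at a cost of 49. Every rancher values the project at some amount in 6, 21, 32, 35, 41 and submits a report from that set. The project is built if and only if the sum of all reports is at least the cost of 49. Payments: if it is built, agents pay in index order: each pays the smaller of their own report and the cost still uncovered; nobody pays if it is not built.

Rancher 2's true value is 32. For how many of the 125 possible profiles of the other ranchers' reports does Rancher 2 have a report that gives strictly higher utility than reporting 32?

Others report (6, 6, 21): truth gives 0; report 21 gives 11 > 0. Violating.
Others report (6, 6, 32): truth gives 0; report 6 gives 26 > 0. Violating.
Others report (6, 6, 35): truth gives 0; report 6 gives 26 > 0. Violating.
Others report (6, 6, 41): truth gives 0; report 6 gives 26 > 0. Violating.
Others report (6, 6, 6): truth gives 0; no alternative beats it.
(Checking all 125 profiles: 124 have a profitable deviation, 1 does not.)

124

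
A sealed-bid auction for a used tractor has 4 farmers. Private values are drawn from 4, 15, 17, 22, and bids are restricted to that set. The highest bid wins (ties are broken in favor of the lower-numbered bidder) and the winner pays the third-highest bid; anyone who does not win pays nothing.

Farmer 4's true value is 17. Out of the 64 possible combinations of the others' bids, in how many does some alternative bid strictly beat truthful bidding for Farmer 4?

Others bid (4, 4, 17): truth gives 0; bid 22 gives 13 > 0. Violating.
Others bid (4, 15, 17): truth gives 0; bid 22 gives 2 > 0. Violating.
Others bid (4, 17, 4): truth gives 0; bid 22 gives 13 > 0. Violating.
Others bid (4, 17, 15): truth gives 0; bid 22 gives 2 > 0. Violating.
Others bid (4, 4, 4): truth gives 13; no alternative beats it.
Others bid (4, 4, 15): truth gives 13; no alternative beats it.
(Checking all 64 profiles: 12 have a profitable deviation, 52 do not.)

12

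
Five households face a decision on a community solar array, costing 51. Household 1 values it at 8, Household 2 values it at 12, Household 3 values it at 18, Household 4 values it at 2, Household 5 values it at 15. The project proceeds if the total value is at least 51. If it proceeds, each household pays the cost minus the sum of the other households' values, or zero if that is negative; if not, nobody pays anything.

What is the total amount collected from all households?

Total value 55 ≥ cost 51, so it is built.
Household 1: others sum to 47; max(0, 51 - 47) = 4.
Household 2: others sum to 43; max(0, 51 - 43) = 8.
Household 3: others sum to 37; max(0, 51 - 37) = 14.
Household 4: others sum to 53; max(0, 51 - 53) = 0.
Household 5: others sum to 40; max(0, 51 - 40) = 11.
Total collected = 4 + 8 + 14 + 0 + 11 = 37.

37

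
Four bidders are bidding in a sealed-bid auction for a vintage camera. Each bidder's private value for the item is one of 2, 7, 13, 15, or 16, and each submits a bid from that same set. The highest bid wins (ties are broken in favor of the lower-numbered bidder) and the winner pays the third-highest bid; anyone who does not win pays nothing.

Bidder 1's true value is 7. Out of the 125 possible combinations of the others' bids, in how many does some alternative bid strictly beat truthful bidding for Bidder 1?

9

Others bid (2, 2, 13): truth gives 0; bid 13 gives 5 > 0. Violating.
Others bid (2, 2, 15): truth gives 0; bid 15 gives 5 > 0. Violating.
Others bid (2, 2, 16): truth gives 0; bid 16 gives 5 > 0. Violating.
Others bid (2, 13, 2): truth gives 0; bid 13 gives 5 > 0. Violating.
Others bid (2, 2, 2): truth gives 5; no alternative beats it.
Others bid (2, 2, 7): truth gives 5; no alternative beats it.
(Checking all 125 profiles: 9 have a profitable deviation, 116 do not.)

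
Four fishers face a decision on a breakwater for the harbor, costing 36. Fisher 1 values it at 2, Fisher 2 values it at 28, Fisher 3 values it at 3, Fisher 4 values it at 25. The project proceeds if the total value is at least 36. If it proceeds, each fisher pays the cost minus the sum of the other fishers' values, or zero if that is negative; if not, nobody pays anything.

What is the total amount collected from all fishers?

9

Total value 58 ≥ cost 36, so it is built.
Fisher 1: others sum to 56; max(0, 36 - 56) = 0.
Fisher 2: others sum to 30; max(0, 36 - 30) = 6.
Fisher 3: others sum to 55; max(0, 36 - 55) = 0.
Fisher 4: others sum to 33; max(0, 36 - 33) = 3.
Total collected = 0 + 6 + 0 + 3 = 9.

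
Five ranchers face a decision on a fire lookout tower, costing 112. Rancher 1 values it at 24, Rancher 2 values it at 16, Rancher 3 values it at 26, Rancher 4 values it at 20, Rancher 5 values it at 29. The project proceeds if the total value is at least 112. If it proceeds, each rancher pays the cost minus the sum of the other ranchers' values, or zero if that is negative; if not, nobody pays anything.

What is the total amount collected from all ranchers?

Total value 115 ≥ cost 112, so it is built.
Rancher 1: others sum to 91; max(0, 112 - 91) = 21.
Rancher 2: others sum to 99; max(0, 112 - 99) = 13.
Rancher 3: others sum to 89; max(0, 112 - 89) = 23.
Rancher 4: others sum to 95; max(0, 112 - 95) = 17.
Rancher 5: others sum to 86; max(0, 112 - 86) = 26.
Total collected = 21 + 13 + 23 + 17 + 26 = 100.

100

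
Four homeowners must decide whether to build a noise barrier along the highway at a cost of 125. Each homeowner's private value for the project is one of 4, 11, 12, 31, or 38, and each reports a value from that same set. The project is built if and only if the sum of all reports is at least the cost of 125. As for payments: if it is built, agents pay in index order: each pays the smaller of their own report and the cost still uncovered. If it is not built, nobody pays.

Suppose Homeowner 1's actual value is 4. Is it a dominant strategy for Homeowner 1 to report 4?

Check each profile of the others' reports and compare truth against every alternative report.
Others report (38, 38, 38): truth gives 0, best alternative gives -7.
Others report (4, 4, 4): truth gives 0, best alternative gives 0.
Others report (4, 4, 11): truth gives 0, best alternative gives 0.
Others report (4, 4, 12): truth gives 0, best alternative gives 0.
Others report (4, 4, 31): truth gives 0, best alternative gives 0.
Others report (4, 4, 38): truth gives 0, best alternative gives 0.
(Remaining 119 profiles checked similarly; truth is weakly best in each.)
In every case the truthful report is at least as good as any alternative, so it is a dominant strategy.

Yes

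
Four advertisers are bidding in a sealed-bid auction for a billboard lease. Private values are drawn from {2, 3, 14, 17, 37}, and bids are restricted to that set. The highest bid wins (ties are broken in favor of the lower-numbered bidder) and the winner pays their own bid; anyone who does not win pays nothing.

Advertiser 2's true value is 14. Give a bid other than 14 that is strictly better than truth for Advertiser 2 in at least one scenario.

3

Suppose Advertiser 1 bids 2, Advertiser 3 bids 2 and Advertiser 4 bids 2.
Bid 14: wins, pays 14, utility 14 - 14 = 0.
Bid 3: wins, pays 3, utility 14 - 3 = 11.
So bidding 3 beats truth here (11 > 0).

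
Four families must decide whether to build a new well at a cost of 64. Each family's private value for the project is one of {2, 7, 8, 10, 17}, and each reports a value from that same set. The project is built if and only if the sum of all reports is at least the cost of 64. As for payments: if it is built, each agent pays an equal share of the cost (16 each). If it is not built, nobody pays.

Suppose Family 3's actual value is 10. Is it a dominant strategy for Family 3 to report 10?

Check each profile of the others' reports and compare truth against every alternative report.
Others report (2, 2, 2): truth gives 0, best alternative gives 0.
Others report (2, 2, 7): truth gives 0, best alternative gives 0.
Others report (2, 2, 8): truth gives 0, best alternative gives 0.
Others report (2, 2, 10): truth gives 0, best alternative gives 0.
Others report (2, 2, 17): truth gives 0, best alternative gives 0.
Others report (2, 7, 2): truth gives 0, best alternative gives 0.
(Remaining 119 profiles checked similarly; truth is weakly best in each.)
In every case the truthful report is at least as good as any alternative, so it is a dominant strategy.

Yes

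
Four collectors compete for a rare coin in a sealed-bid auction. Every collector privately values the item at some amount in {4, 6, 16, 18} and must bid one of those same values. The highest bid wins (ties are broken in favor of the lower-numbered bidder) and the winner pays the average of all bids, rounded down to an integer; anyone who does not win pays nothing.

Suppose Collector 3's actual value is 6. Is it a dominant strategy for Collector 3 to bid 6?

Check each profile of the others' bids and compare truth against every alternative bid.
Others bid (4, 4, 4): truth gives 2, best alternative gives 0.
Others bid (4, 4, 6): truth gives 1, best alternative gives 0.
Others bid (4, 4, 16): truth gives 0, best alternative gives 0.
Others bid (4, 4, 18): truth gives 0, best alternative gives 0.
Others bid (4, 6, 4): truth gives 0, best alternative gives 0.
Others bid (4, 6, 6): truth gives 0, best alternative gives 0.
(Remaining 58 profiles checked similarly; truth is weakly best in each.)
In every case the truthful bid is at least as good as any alternative, so it is a dominant strategy.

Yes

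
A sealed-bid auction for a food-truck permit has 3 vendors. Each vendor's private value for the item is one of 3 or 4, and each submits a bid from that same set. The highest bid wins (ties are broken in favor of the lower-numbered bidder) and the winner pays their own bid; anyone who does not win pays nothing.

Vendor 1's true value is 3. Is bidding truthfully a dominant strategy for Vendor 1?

Check each profile of the others' bids and compare truth against every alternative bid.
Others bid (3, 3): truth gives 0, best alternative gives -1.
Others bid (3, 4): truth gives 0, best alternative gives -1.
Others bid (4, 3): truth gives 0, best alternative gives -1.
Others bid (4, 4): truth gives 0, best alternative gives -1.
In every case the truthful bid is at least as good as any alternative, so it is a dominant strategy.

Yes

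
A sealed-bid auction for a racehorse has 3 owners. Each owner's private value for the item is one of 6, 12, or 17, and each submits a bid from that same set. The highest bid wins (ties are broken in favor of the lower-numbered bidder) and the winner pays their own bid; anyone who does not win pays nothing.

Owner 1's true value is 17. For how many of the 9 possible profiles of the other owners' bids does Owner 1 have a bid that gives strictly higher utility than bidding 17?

Others bid (6, 6): truth gives 0; bid 6 gives 11 > 0. Violating.
Others bid (6, 12): truth gives 0; bid 12 gives 5 > 0. Violating.
Others bid (12, 6): truth gives 0; bid 12 gives 5 > 0. Violating.
Others bid (12, 12): truth gives 0; bid 12 gives 5 > 0. Violating.
Others bid (6, 17): truth gives 0; no alternative beats it.
Others bid (12, 17): truth gives 0; no alternative beats it.
(Checking all 9 profiles: 4 have a profitable deviation, 5 do not.)

4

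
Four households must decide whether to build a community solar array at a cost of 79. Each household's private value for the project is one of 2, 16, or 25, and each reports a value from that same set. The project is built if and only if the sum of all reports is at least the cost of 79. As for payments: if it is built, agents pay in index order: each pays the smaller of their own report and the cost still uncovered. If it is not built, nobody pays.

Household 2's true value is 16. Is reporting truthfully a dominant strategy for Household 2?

Yes

Check each profile of the others' reports and compare truth against every alternative report.
Others report (2, 2, 2): truth gives 0, best alternative gives 0.
Others report (2, 2, 16): truth gives 0, best alternative gives 0.
Others report (2, 2, 25): truth gives 0, best alternative gives 0.
Others report (2, 16, 2): truth gives 0, best alternative gives 0.
Others report (2, 16, 16): truth gives 0, best alternative gives 0.
Others report (2, 16, 25): truth gives 0, best alternative gives 0.
(Remaining 21 profiles checked similarly; truth is weakly best in each.)
In every case the truthful report is at least as good as any alternative, so it is a dominant strategy.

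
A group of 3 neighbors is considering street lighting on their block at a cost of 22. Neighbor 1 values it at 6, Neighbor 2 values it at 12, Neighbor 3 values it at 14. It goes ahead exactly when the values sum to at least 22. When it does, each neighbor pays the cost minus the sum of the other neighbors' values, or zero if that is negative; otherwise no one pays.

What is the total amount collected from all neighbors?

Total value 32 ≥ cost 22, so it is built.
Neighbor 1: others sum to 26; max(0, 22 - 26) = 0.
Neighbor 2: others sum to 20; max(0, 22 - 20) = 2.
Neighbor 3: others sum to 18; max(0, 22 - 18) = 4.
Total collected = 0 + 2 + 4 = 6.

6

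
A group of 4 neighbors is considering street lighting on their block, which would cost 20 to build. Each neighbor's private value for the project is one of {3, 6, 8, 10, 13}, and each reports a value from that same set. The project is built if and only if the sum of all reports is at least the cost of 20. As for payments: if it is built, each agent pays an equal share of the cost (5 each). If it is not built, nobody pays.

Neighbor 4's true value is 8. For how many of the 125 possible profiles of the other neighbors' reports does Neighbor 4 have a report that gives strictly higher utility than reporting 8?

1

Others report (3, 3, 3): truth gives 0; report 13 gives 3 > 0. Violating.
Others report (3, 3, 6): truth gives 3; no alternative beats it.
Others report (3, 3, 8): truth gives 3; no alternative beats it.
(Checking all 125 profiles: 1 has a profitable deviation, 124 do not.)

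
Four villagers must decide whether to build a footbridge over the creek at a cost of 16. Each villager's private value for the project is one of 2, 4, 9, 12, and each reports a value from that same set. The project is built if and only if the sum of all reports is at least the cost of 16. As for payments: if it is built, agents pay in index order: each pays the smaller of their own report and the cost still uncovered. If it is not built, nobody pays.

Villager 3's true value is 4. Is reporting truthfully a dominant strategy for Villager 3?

Consider the case where Villager 1 reports 2, Villager 2 reports 2 and Villager 4 reports 12.
Truthful report 4: project built, pays 4, utility 4 - 4 = 0.
Report 2 instead: project built, pays 2, utility 4 - 2 = 2.
Since 2 > 0, reporting 2 is strictly better here, so truthful reporting is not dominant.

No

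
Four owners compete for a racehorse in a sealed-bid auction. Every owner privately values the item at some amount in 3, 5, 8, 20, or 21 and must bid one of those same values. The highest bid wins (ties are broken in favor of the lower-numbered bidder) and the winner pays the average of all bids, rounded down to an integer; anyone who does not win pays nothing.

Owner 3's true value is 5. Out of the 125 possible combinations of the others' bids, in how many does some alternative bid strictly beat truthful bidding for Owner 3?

Others bid (3, 5, 3): truth gives 0; bid 8 gives 1 > 0. Violating.
Others bid (5, 3, 3): truth gives 0; bid 8 gives 1 > 0. Violating.
Others bid (3, 3, 3): truth gives 2; no alternative beats it.
Others bid (3, 3, 5): truth gives 1; no alternative beats it.
(Checking all 125 profiles: 2 have a profitable deviation, 123 do not.)

2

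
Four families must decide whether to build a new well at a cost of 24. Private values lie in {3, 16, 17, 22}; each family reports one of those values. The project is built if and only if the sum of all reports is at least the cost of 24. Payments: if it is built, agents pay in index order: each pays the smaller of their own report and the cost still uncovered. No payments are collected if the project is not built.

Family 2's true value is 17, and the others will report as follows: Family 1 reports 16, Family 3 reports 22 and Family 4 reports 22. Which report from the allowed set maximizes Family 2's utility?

Report 3: project built, pays 3, utility 17 - 3 = 14.
Report 16: project built, pays 8, utility 17 - 8 = 9.
Report 17: project built, pays 8, utility 17 - 8 = 9.
Report 22: project built, pays 8, utility 17 - 8 = 9.
The best choice is 3 with utility 14.

3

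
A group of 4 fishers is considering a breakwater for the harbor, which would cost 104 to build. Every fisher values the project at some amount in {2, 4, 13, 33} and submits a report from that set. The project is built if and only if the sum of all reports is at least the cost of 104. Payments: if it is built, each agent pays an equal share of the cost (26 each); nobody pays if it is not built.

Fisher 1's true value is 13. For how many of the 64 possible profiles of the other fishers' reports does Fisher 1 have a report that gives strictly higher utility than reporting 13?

Others report (33, 33, 33): truth gives -13; report 2 gives 0 > -13. Violating.
Others report (2, 2, 2): truth gives 0; no alternative beats it.
Others report (2, 2, 4): truth gives 0; no alternative beats it.
(Checking all 64 profiles: 1 has a profitable deviation, 63 do not.)

1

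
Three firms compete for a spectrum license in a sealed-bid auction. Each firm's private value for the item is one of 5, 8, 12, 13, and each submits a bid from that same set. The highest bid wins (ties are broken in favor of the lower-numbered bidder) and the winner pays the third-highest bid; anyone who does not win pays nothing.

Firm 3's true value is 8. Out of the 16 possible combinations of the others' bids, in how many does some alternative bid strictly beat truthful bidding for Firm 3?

4

Others bid (5, 8): truth gives 0; bid 12 gives 3 > 0. Violating.
Others bid (5, 12): truth gives 0; bid 13 gives 3 > 0. Violating.
Others bid (8, 5): truth gives 0; bid 12 gives 3 > 0. Violating.
Others bid (12, 5): truth gives 0; bid 13 gives 3 > 0. Violating.
Others bid (5, 5): truth gives 3; no alternative beats it.
Others bid (5, 13): truth gives 0; no alternative beats it.
(Checking all 16 profiles: 4 have a profitable deviation, 12 do not.)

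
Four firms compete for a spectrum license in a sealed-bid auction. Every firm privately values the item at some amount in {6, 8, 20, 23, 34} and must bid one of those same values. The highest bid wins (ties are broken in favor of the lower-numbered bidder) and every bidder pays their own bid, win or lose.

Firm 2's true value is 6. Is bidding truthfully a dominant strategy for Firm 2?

Consider the case where Firm 1 bids 6, Firm 3 bids 6 and Firm 4 bids 6.
Truthful bid 6: loses but pays 6, utility -6.
Bid 8 instead: wins, pays 8, utility 6 - 8 = -2.
Since -2 > -6, bidding 8 is strictly better here, so truthful bidding is not dominant.

No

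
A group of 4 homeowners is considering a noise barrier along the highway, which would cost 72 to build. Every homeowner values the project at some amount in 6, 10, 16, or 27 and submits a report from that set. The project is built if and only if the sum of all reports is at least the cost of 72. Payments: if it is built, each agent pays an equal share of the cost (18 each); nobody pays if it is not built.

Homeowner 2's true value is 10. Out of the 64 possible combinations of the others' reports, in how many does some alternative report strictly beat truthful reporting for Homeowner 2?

3

Others report (10, 27, 27): truth gives -8; report 6 gives 0 > -8. Violating.
Others report (27, 10, 27): truth gives -8; report 6 gives 0 > -8. Violating.
Others report (27, 27, 10): truth gives -8; report 6 gives 0 > -8. Violating.
Others report (6, 6, 6): truth gives 0; no alternative beats it.
Others report (6, 6, 10): truth gives 0; no alternative beats it.
(Checking all 64 profiles: 3 have a profitable deviation, 61 do not.)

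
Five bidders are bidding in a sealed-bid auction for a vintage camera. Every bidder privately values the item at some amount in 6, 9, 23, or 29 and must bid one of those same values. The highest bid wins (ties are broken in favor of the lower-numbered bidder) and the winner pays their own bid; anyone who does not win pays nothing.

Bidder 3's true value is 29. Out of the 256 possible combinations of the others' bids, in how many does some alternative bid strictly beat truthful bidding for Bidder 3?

36

Others bid (6, 6, 6, 6): truth gives 0; bid 9 gives 20 > 0. Violating.
Others bid (6, 6, 6, 9): truth gives 0; bid 9 gives 20 > 0. Violating.
Others bid (6, 6, 6, 23): truth gives 0; bid 23 gives 6 > 0. Violating.
Others bid (6, 6, 9, 6): truth gives 0; bid 9 gives 20 > 0. Violating.
Others bid (6, 6, 6, 29): truth gives 0; no alternative beats it.
Others bid (6, 6, 9, 29): truth gives 0; no alternative beats it.
(Checking all 256 profiles: 36 have a profitable deviation, 220 do not.)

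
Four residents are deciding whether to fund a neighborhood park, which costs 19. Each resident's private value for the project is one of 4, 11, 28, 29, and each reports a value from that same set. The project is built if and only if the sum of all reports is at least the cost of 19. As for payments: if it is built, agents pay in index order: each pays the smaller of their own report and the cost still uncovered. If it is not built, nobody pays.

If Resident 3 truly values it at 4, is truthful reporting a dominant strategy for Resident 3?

Yes

Check each profile of the others' reports and compare truth against every alternative report.
Others report (4, 4, 4): truth gives 0, best alternative gives -7.
Others report (4, 4, 11): truth gives 0, best alternative gives -7.
Others report (4, 4, 28): truth gives 0, best alternative gives -7.
Others report (4, 4, 29): truth gives 0, best alternative gives -7.
Others report (4, 28, 4): truth gives 4, best alternative gives 4.
Others report (4, 28, 11): truth gives 4, best alternative gives 4.
(Remaining 58 profiles checked similarly; truth is weakly best in each.)
In every case the truthful report is at least as good as any alternative, so it is a dominant strategy.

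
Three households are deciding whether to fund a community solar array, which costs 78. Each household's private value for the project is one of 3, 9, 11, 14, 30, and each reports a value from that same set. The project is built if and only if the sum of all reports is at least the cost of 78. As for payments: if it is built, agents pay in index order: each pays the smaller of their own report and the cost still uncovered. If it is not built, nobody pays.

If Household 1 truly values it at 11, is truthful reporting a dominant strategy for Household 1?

Yes

Check each profile of the others' reports and compare truth against every alternative report.
Others report (3, 3): truth gives 0, best alternative gives 0.
Others report (3, 9): truth gives 0, best alternative gives 0.
Others report (3, 11): truth gives 0, best alternative gives 0.
Others report (3, 14): truth gives 0, best alternative gives 0.
Others report (3, 30): truth gives 0, best alternative gives 0.
Others report (9, 3): truth gives 0, best alternative gives 0.
(Remaining 19 profiles checked similarly; truth is weakly best in each.)
In every case the truthful report is at least as good as any alternative, so it is a dominant strategy.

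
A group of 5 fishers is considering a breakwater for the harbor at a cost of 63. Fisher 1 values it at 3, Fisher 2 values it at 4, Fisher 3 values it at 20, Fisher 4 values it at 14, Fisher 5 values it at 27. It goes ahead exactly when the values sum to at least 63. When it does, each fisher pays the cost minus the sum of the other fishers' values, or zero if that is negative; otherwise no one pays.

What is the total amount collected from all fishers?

46

Total value 68 ≥ cost 63, so it is built.
Fisher 1: others sum to 65; max(0, 63 - 65) = 0.
Fisher 2: others sum to 64; max(0, 63 - 64) = 0.
Fisher 3: others sum to 48; max(0, 63 - 48) = 15.
Fisher 4: others sum to 54; max(0, 63 - 54) = 9.
Fisher 5: others sum to 41; max(0, 63 - 41) = 22.
Total collected = 0 + 0 + 15 + 9 + 22 = 46.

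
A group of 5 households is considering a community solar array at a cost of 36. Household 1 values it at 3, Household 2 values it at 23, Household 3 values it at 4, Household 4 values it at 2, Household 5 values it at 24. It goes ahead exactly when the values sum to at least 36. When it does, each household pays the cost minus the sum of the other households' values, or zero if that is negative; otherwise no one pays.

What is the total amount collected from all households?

Total value 56 ≥ cost 36, so it is built.
Household 1: others sum to 53; max(0, 36 - 53) = 0.
Household 2: others sum to 33; max(0, 36 - 33) = 3.
Household 3: others sum to 52; max(0, 36 - 52) = 0.
Household 4: others sum to 54; max(0, 36 - 54) = 0.
Household 5: others sum to 32; max(0, 36 - 32) = 4.
Total collected = 0 + 3 + 0 + 0 + 4 = 7.

7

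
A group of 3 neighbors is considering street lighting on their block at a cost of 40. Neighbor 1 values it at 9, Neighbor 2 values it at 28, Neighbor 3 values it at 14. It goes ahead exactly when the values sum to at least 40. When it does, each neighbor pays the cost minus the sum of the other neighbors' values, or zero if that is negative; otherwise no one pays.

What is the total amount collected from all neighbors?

20

Total value 51 ≥ cost 40, so it is built.
Neighbor 1: others sum to 42; max(0, 40 - 42) = 0.
Neighbor 2: others sum to 23; max(0, 40 - 23) = 17.
Neighbor 3: others sum to 37; max(0, 40 - 37) = 3.
Total collected = 0 + 17 + 3 = 20.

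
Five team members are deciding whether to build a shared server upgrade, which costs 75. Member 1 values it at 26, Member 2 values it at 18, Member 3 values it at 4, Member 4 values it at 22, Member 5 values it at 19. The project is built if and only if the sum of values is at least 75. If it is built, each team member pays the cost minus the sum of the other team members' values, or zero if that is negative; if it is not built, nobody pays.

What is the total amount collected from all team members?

29

Total value 89 ≥ cost 75, so it is built.
Member 1: others sum to 63; max(0, 75 - 63) = 12.
Member 2: others sum to 71; max(0, 75 - 71) = 4.
Member 3: others sum to 85; max(0, 75 - 85) = 0.
Member 4: others sum to 67; max(0, 75 - 67) = 8.
Member 5: others sum to 70; max(0, 75 - 70) = 5.
Total collected = 12 + 4 + 0 + 8 + 5 = 29.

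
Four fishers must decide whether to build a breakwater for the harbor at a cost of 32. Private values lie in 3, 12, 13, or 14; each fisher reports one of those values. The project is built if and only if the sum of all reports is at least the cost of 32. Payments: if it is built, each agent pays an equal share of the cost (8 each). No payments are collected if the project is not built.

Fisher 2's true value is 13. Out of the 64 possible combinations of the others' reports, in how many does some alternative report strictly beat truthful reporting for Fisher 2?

Others report (3, 3, 12): truth gives 0; report 14 gives 5 > 0. Violating.
Others report (3, 12, 3): truth gives 0; report 14 gives 5 > 0. Violating.
Others report (12, 3, 3): truth gives 0; report 14 gives 5 > 0. Violating.
Others report (3, 3, 3): truth gives 0; no alternative beats it.
Others report (3, 3, 13): truth gives 5; no alternative beats it.
(Checking all 64 profiles: 3 have a profitable deviation, 61 do not.)

3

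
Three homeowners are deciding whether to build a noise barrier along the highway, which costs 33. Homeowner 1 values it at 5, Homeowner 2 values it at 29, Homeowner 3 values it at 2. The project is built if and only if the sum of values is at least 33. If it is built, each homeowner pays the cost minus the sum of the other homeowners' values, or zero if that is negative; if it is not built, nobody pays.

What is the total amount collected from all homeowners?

28

Total value 36 ≥ cost 33, so it is built.
Homeowner 1: others sum to 31; max(0, 33 - 31) = 2.
Homeowner 2: others sum to 7; max(0, 33 - 7) = 26.
Homeowner 3: others sum to 34; max(0, 33 - 34) = 0.
Total collected = 2 + 26 + 0 = 28.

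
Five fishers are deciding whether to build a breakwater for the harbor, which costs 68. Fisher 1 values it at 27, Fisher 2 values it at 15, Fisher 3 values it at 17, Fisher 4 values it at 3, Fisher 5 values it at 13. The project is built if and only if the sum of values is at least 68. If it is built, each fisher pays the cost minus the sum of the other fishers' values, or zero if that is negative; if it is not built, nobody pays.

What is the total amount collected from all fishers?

Total value 75 ≥ cost 68, so it is built.
Fisher 1: others sum to 48; max(0, 68 - 48) = 20.
Fisher 2: others sum to 60; max(0, 68 - 60) = 8.
Fisher 3: others sum to 58; max(0, 68 - 58) = 10.
Fisher 4: others sum to 72; max(0, 68 - 72) = 0.
Fisher 5: others sum to 62; max(0, 68 - 62) = 6.
Total collected = 20 + 8 + 10 + 0 + 6 = 44.

44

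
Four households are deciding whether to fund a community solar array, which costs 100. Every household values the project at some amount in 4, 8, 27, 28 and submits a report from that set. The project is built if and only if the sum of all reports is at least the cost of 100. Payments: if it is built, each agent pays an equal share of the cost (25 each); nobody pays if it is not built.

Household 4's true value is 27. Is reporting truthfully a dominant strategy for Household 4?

Check each profile of the others' reports and compare truth against every alternative report.
Others report (27, 27, 27): truth gives 2, best alternative gives 2.
Others report (27, 27, 28): truth gives 2, best alternative gives 2.
Others report (27, 28, 27): truth gives 2, best alternative gives 2.
Others report (27, 28, 28): truth gives 2, best alternative gives 2.
Others report (28, 27, 27): truth gives 2, best alternative gives 2.
Others report (28, 27, 28): truth gives 2, best alternative gives 2.
(Remaining 58 profiles checked similarly; truth is weakly best in each.)
In every case the truthful report is at least as good as any alternative, so it is a dominant strategy.

Yes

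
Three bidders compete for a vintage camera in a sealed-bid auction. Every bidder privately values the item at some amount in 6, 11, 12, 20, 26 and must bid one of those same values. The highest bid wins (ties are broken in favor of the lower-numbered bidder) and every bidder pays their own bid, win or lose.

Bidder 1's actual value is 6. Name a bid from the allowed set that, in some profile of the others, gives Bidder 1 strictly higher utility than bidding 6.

Suppose Bidder 2 bids 6 and Bidder 3 bids 11.
Bid 6: loses but pays 6, utility -6.
Bid 11: wins, pays 11, utility 6 - 11 = -5.
So bidding 11 beats truth here (-5 > -6).

11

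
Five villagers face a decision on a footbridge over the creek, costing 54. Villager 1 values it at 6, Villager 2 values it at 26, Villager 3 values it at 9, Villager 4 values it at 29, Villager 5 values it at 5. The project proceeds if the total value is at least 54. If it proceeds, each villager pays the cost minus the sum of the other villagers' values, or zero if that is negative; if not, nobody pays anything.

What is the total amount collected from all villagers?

Total value 75 ≥ cost 54, so it is built.
Villager 1: others sum to 69; max(0, 54 - 69) = 0.
Villager 2: others sum to 49; max(0, 54 - 49) = 5.
Villager 3: others sum to 66; max(0, 54 - 66) = 0.
Villager 4: others sum to 46; max(0, 54 - 46) = 8.
Villager 5: others sum to 70; max(0, 54 - 70) = 0.
Total collected = 0 + 5 + 0 + 8 + 0 = 13.

13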